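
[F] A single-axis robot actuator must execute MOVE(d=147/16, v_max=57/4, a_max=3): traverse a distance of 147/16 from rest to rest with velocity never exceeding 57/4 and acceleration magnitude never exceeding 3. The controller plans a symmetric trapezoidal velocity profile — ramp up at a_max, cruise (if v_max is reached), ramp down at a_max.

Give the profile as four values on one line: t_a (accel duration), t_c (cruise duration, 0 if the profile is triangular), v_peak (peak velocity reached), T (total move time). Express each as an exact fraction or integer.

t_a=7/4 t_c=0 v_peak=21/4 T=7/2

v_max²/a_max = (57/4)²/3 = 1083/16
147/16 < 1083/16 → triangular
v_peak = √(147/16·3) = √(441/16) = 21/4
t_a = (21/4)/3 = 7/4; t_c = 0
T = 2·7/4 = 7/2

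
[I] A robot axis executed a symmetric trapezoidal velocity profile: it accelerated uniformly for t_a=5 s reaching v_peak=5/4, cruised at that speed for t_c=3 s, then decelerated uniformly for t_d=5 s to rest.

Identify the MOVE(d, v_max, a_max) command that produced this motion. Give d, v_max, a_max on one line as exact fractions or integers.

a_max = (5/4)/5 = 1/4
d_a = ½·5/4·5 = 25/8; d_c = 5/4·3 = 15/4
d = 2·25/8 + 15/4 = 10
t_c = 3 > 0 → v_max = v_peak = 5/4

d=10 v_max=5/4 a_max=1/4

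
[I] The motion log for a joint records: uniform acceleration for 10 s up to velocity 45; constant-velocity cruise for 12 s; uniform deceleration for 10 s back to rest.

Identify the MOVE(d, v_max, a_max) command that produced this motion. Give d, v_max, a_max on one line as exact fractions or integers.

d=990 v_max=45 a_max=9/2

a_max = 45/10 = 9/2
d_a = ½·45·10 = 225; d_c = 45·12 = 540
d = 2·225 + 540 = 990
t_c = 12 > 0 so v_max = 45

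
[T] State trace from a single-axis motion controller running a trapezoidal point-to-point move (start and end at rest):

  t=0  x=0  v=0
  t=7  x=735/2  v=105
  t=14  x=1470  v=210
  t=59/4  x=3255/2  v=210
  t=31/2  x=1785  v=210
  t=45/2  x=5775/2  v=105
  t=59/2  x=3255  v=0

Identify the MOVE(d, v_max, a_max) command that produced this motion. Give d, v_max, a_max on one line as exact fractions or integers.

final state: t=59/2, x=3255, v=0 → d = 3255
a_max = (105−0)/(7−0) = 15
max v = 210 over t∈[14,31/2] → v_max = 210
check: 210·(14+3/2) = 3255 ✓

d=3255 v_max=210 a_max=15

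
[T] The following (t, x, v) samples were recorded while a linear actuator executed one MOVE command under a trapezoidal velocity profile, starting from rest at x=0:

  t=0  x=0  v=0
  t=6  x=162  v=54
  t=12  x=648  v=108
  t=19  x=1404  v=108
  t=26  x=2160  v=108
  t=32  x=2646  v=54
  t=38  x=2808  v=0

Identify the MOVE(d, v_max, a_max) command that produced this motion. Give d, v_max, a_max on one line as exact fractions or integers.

d=2808 v_max=108 a_max=9

final state: t=38, x=2808, v=0 → d = 2808
a_max = (54−0)/(6−0) = 9
max v = 108 over t∈[12,26] → v_max = 108
check: 108·(12+14) = 2808 ✓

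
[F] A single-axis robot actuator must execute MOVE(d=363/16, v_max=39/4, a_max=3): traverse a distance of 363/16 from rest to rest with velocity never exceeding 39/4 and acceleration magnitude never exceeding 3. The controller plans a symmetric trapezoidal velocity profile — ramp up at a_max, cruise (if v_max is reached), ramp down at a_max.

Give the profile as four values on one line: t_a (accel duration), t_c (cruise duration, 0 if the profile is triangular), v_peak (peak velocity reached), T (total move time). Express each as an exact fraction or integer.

(v_max)²/a_max = (39/4)²/3 = 507/16
363/16 < 507/16 so t_c = 0
v_peak = √(363/16·3) = √(1089/16) = 33/4
t_a = (33/4)/3 = 11/4; t_c = 0
T = 2·11/4 = 11/2

t_a=11/4 t_c=0 v_peak=33/4 T=11/2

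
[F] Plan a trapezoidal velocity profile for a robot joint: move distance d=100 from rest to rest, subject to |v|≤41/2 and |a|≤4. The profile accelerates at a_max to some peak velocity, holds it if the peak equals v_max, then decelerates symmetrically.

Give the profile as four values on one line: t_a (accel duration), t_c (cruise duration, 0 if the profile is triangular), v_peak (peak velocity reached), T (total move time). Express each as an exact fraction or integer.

t_a=5 t_c=0 v_peak=20 T=10

v_max²/a_max = (41/2)²/4 = 1681/16
100 < 1681/16 ⇒ no cruise
v_peak = √(100·4) = √400 = 20
t_a = 20/4 = 5; t_c = 0
T = 2·5 = 10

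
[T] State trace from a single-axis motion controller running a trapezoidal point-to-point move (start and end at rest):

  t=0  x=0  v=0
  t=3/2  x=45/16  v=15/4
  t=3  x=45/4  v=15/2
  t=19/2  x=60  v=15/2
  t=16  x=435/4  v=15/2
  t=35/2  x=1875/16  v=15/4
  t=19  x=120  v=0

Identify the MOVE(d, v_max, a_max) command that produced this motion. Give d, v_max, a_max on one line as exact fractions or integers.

d=120 v_max=15/2 a_max=5/2

final state: t=19, x=120, v=0 → d = 120
a_max = (15/4−0)/(3/2−0) = 5/2
max v = 15/2 over t∈[3,16] → v_max = 15/2
check: 15/2·(3+13) = 120 ✓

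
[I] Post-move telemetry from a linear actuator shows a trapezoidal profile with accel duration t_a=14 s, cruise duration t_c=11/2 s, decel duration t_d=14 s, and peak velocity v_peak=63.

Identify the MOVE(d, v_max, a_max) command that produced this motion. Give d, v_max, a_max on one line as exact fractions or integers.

a_max = 63/14 = 9/2
d_a = ½·63·14 = 441; d_c = 63·11/2 = 693/2
d = 2·441 + 693/2 = 2457/2
t_c = 11/2 > 0 → v_max = v_peak = 63

d=2457/2 v_max=63 a_max=9/2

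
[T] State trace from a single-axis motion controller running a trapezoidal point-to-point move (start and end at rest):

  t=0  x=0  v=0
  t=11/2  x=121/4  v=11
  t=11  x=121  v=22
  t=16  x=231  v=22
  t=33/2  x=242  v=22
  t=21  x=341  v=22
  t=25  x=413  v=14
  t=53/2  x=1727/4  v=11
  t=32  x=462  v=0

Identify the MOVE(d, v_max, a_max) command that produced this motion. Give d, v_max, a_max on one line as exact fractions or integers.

d=462 v_max=22 a_max=2

final state: t=32, x=462, v=0 → d = 462
a_max = (11−0)/(11/2−0) = 2
max v = 22 over t∈[11,21] → v_max = 22
check: 22·(11+10) = 462 ✓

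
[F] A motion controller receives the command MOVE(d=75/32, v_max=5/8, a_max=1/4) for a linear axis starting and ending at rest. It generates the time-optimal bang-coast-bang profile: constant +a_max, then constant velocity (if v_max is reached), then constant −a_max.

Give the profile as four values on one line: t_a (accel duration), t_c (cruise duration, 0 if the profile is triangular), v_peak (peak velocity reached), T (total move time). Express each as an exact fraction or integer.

t_a=5/2 t_c=5/4 v_peak=5/8 T=25/4

(v_max)²/a_max = (5/8)²/(1/4) = 25/16
75/32 ≥ 25/16 → trapezoidal
t_a = (5/8)/(1/4) = 5/2; v_peak = 5/8
d_cruise = 75/32 − 25/16 = 25/32; t_c = (25/32)/(5/8) = 5/4
T = 2·5/2 + 5/4 = 25/4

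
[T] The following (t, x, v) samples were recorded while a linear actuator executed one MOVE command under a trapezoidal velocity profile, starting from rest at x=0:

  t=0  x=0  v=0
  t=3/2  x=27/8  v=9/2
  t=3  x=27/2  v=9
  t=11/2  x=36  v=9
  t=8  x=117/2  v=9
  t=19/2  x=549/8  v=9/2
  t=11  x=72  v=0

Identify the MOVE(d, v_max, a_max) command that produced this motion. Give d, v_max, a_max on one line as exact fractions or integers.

final state: t=11, x=72, v=0 → d = 72
a_max = (9/2−0)/(3/2−0) = 3
max v = 9 over t∈[3,8] → v_max = 9
check: 9·(3+5) = 72 ✓

d=72 v_max=9 a_max=3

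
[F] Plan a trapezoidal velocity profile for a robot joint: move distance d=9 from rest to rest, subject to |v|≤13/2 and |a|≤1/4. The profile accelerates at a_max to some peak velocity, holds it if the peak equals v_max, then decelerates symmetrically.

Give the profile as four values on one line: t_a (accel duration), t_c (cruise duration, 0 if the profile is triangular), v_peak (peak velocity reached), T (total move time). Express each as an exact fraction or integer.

(v_max)²/a_max = (13/2)²/(1/4) = 169
9 < 169 → triangular
v_peak = √(9·1/4) = √(9/4) = 3/2
t_a = (3/2)/(1/4) = 6; t_c = 0
T = 2·6 = 12

t_a=6 t_c=0 v_peak=3/2 T=12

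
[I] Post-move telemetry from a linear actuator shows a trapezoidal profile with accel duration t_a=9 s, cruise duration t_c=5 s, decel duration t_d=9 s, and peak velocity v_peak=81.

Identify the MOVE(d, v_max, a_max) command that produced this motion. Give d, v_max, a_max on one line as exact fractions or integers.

a_max = 81/9 = 9
d_a = ½·81·9 = 729/2; d_c = 81·5 = 405
d = 2·729/2 + 405 = 1134
t_c = 5 > 0 so v_max = 81

d=1134 v_max=81 a_max=9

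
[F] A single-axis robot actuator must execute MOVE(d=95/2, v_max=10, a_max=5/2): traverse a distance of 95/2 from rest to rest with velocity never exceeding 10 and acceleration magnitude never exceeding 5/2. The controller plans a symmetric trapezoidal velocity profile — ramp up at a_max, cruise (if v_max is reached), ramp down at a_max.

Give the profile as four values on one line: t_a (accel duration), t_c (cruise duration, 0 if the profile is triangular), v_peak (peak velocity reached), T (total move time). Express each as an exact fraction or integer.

t_a=4 t_c=3/4 v_peak=10 T=35/4

vₘ²/aₘ = 10²/(5/2) = 40
95/2 ≥ 40 ⇒ cruise phase
t_a = 10/(5/2) = 4; v_peak = 10
d_cruise = 95/2 − 40 = 15/2; t_c = (15/2)/10 = 3/4
T = 2·4 + 3/4 = 35/4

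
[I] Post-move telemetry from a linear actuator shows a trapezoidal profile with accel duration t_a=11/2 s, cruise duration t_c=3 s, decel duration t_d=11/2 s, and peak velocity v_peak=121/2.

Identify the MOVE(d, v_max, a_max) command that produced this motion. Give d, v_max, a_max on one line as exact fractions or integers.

a_max = (121/2)/(11/2) = 11
d_a = ½·121/2·11/2 = 1331/8; d_c = 121/2·3 = 363/2
d = 2·1331/8 + 363/2 = 2057/4
t_c = 3 > 0 → v_max = v_peak = 121/2

d=2057/4 v_max=121/2 a_max=11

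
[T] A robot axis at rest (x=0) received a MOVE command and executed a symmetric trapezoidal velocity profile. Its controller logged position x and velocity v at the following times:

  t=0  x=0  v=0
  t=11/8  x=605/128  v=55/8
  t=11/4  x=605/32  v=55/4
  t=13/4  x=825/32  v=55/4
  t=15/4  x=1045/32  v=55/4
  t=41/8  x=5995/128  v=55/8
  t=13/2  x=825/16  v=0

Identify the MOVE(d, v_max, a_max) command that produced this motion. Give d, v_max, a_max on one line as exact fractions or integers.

final state: t=13/2, x=825/16, v=0 → d = 825/16
a_max = (55/8−0)/(11/8−0) = 5
max v = 55/4 over t∈[11/4,15/4] → v_max = 55/4
check: 55/4·(11/4+1) = 825/16 ✓

d=825/16 v_max=55/4 a_max=5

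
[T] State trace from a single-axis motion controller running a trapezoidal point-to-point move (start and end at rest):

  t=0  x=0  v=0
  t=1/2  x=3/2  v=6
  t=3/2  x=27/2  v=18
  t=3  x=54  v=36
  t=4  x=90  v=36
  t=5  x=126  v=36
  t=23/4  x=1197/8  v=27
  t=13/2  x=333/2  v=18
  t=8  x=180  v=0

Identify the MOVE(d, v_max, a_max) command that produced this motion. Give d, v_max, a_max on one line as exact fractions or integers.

final state: t=8, x=180, v=0 → d = 180
a_max = (6−0)/(1/2−0) = 12
max v = 36 over t∈[3,5] → v_max = 36
check: 36·(3+2) = 180 ✓

d=180 v_max=36 a_max=12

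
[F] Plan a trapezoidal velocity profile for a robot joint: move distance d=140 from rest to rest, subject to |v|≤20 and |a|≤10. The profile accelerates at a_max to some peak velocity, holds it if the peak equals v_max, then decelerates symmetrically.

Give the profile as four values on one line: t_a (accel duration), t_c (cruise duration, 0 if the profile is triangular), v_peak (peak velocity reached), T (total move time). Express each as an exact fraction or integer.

t_a=2 t_c=5 v_peak=20 T=9

(v_max)²/a_max = 20²/10 = 40
140 ≥ 40 → trapezoidal
t_a = 20/10 = 2; v_peak = 20
d_cruise = 140 − 40 = 100; t_c = 100/20 = 5
T = 2·2 + 5 = 9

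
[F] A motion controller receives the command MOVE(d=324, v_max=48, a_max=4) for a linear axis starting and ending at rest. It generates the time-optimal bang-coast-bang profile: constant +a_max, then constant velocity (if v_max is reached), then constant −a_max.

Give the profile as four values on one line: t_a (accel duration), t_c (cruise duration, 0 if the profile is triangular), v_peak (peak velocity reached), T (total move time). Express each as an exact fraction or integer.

v_max²/a_max = 48²/4 = 576
324 < 576 ⇒ no cruise
v_peak = √(324·4) = √1296 = 36
t_a = 36/4 = 9; t_c = 0
T = 2·9 = 18

t_a=9 t_c=0 v_peak=36 T=18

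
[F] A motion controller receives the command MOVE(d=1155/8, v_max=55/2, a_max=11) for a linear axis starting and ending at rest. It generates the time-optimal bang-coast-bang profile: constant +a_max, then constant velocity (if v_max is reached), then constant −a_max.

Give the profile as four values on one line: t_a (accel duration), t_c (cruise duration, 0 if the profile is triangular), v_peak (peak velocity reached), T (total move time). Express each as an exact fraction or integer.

t_a=5/2 t_c=11/4 v_peak=55/2 T=31/4

vₘ²/aₘ = (55/2)²/11 = 275/4
1155/8 ≥ 275/4 → trapezoidal
t_a = (55/2)/11 = 5/2; v_peak = 55/2
d_cruise = 1155/8 − 275/4 = 605/8; t_c = (605/8)/(55/2) = 11/4
T = 2·5/2 + 11/4 = 31/4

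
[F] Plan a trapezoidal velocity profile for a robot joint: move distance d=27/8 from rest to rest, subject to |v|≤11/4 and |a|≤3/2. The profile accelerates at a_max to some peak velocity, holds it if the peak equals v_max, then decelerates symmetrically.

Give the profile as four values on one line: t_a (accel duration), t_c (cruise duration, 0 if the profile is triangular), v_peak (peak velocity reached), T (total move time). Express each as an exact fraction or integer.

v_max²/a_max = (11/4)²/(3/2) = 121/24
27/8 < 121/24 ⇒ no cruise
v_peak = √(27/8·3/2) = √(81/16) = 9/4
t_a = (9/4)/(3/2) = 3/2; t_c = 0
T = 2·3/2 = 3

t_a=3/2 t_c=0 v_peak=9/4 T=3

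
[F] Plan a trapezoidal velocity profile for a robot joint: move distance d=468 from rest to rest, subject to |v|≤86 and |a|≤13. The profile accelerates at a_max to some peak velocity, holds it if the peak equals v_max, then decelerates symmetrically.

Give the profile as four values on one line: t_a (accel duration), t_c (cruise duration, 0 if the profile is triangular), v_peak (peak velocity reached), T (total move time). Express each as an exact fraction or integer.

t_a=6 t_c=0 v_peak=78 T=12

vₘ²/aₘ = 86²/13 = 7396/13
468 < 7396/13 ⇒ no cruise
v_peak = √(468·13) = √6084 = 78
t_a = 78/13 = 6; t_c = 0
T = 2·6 = 12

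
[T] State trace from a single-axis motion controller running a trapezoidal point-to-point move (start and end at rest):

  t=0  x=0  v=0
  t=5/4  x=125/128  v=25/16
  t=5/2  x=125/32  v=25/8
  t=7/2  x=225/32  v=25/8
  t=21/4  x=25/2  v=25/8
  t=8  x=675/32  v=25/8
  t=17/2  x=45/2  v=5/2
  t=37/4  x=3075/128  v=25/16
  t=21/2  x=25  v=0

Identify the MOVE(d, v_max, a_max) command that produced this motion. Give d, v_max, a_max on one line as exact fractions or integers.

d=25 v_max=25/8 a_max=5/4

final state: t=21/2, x=25, v=0 → d = 25
a_max = (25/16−0)/(5/4−0) = 5/4
max v = 25/8 over t∈[5/2,8] → v_max = 25/8
check: 25/8·(5/2+11/2) = 25 ✓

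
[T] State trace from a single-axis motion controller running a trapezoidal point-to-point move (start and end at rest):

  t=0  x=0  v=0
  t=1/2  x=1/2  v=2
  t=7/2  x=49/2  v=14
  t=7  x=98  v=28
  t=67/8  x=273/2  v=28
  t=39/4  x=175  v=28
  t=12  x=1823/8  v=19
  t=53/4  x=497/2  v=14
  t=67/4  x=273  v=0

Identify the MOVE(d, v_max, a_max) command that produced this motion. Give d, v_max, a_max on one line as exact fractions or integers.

d=273 v_max=28 a_max=4

final state: t=67/4, x=273, v=0 → d = 273
a_max = (2−0)/(1/2−0) = 4
max v = 28 over t∈[7,39/4] → v_max = 28
check: 28·(7+11/4) = 273 ✓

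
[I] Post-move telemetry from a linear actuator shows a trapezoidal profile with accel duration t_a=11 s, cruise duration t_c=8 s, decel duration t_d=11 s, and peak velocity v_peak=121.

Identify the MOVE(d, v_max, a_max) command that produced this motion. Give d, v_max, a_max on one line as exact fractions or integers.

a_max = 121/11 = 11
d_a = ½·121·11 = 1331/2; d_c = 121·8 = 968
d = 2·1331/2 + 968 = 2299
t_c = 8 > 0 ⇒ limit active, v_max = 121

d=2299 v_max=121 a_max=11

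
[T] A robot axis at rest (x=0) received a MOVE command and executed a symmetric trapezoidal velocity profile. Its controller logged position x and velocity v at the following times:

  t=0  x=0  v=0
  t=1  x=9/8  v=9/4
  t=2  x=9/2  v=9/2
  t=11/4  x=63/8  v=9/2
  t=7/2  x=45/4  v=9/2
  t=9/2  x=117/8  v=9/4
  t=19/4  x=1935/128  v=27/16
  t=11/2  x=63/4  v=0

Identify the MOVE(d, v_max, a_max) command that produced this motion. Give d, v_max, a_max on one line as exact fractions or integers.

d=63/4 v_max=9/2 a_max=9/4

final state: t=11/2, x=63/4, v=0 → d = 63/4
a_max = (9/4−0)/(1−0) = 9/4
max v = 9/2 over t∈[2,7/2] → v_max = 9/2
check: 9/2·(2+3/2) = 63/4 ✓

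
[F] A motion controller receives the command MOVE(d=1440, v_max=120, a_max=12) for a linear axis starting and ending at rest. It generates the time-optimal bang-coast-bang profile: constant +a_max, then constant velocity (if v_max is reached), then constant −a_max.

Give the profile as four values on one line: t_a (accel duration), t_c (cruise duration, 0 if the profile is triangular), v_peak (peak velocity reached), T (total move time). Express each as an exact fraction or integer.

v_max²/a_max = 120²/12 = 1200
1440 ≥ 1200 ⇒ cruise phase
t_a = 120/12 = 10; v_peak = 120
d_cruise = 1440 − 1200 = 240; t_c = 240/120 = 2
T = 2·10 + 2 = 22

t_a=10 t_c=2 v_peak=120 T=22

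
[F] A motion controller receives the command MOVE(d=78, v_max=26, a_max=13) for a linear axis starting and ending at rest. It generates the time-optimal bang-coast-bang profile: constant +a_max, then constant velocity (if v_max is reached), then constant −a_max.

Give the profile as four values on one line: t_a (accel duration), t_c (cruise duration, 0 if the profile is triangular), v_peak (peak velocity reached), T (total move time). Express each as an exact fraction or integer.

t_a=2 t_c=1 v_peak=26 T=5

v_max²/a_max = 26²/13 = 52
78 ≥ 52 ⇒ cruise phase
t_a = 26/13 = 2; v_peak = 26
d_cruise = 78 − 52 = 26; t_c = 26/26 = 1
T = 2·2 + 1 = 5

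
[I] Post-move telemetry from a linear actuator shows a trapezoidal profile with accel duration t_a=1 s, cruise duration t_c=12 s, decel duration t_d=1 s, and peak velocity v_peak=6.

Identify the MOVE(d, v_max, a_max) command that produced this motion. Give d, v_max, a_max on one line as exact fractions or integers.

d=78 v_max=6 a_max=6

a_max = 6/1 = 6
d_a = ½·6·1 = 3; d_c = 6·12 = 72
d = 2·3 + 72 = 78
t_c = 12 > 0 → v_max = v_peak = 6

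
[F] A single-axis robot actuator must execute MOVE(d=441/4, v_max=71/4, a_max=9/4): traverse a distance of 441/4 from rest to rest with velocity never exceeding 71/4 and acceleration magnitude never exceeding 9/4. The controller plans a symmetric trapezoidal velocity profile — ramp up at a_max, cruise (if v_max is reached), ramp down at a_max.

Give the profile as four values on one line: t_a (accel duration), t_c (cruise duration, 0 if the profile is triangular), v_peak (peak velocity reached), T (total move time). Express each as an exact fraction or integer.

t_a=7 t_c=0 v_peak=63/4 T=14

(v_max)²/a_max = (71/4)²/(9/4) = 5041/36
441/4 < 5041/36 ⇒ no cruise
v_peak = √(441/4·9/4) = √(3969/16) = 63/4
t_a = (63/4)/(9/4) = 7; t_c = 0
T = 2·7 = 14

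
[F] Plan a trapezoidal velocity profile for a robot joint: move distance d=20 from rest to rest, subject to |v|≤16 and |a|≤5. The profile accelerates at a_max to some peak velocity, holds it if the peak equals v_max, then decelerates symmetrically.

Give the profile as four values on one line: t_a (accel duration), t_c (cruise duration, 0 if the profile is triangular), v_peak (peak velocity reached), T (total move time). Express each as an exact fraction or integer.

(v_max)²/a_max = 16²/5 = 256/5
20 < 256/5 so t_c = 0
v_peak = √(20·5) = √100 = 10
t_a = 10/5 = 2; t_c = 0
T = 2·2 = 4

t_a=2 t_c=0 v_peak=10 T=4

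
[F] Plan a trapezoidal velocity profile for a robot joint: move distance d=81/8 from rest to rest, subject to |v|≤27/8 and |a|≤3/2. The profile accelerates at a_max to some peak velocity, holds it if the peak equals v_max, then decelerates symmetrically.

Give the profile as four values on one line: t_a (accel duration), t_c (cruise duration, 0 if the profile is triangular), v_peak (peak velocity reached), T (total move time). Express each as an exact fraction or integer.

(v_max)²/a_max = (27/8)²/(3/2) = 243/32
81/8 ≥ 243/32 → trapezoidal
t_a = (27/8)/(3/2) = 9/4; v_peak = 27/8
d_cruise = 81/8 − 243/32 = 81/32; t_c = (81/32)/(27/8) = 3/4
T = 2·9/4 + 3/4 = 21/4

t_a=9/4 t_c=3/4 v_peak=27/8 T=21/4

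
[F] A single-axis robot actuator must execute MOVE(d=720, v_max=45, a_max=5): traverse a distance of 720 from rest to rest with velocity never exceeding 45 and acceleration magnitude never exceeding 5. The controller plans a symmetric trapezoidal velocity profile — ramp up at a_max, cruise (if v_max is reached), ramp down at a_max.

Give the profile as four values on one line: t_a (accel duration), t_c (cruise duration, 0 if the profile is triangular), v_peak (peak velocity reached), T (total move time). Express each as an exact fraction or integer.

t_a=9 t_c=7 v_peak=45 T=25

vₘ²/aₘ = 45²/5 = 405
720 ≥ 405 so v_max reached
t_a = 45/5 = 9; v_peak = 45
d_cruise = 720 − 405 = 315; t_c = 315/45 = 7
T = 2·9 + 7 = 25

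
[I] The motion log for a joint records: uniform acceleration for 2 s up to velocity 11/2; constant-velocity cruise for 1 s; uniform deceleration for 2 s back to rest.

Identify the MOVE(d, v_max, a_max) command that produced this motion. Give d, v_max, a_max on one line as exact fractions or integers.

a_max = (11/2)/2 = 11/4
d_a = ½·11/2·2 = 11/2; d_c = 11/2·1 = 11/2
d = 2·11/2 + 11/2 = 33/2
t_c = 1 > 0 ⇒ limit active, v_max = 11/2

d=33/2 v_max=11/2 a_max=11/4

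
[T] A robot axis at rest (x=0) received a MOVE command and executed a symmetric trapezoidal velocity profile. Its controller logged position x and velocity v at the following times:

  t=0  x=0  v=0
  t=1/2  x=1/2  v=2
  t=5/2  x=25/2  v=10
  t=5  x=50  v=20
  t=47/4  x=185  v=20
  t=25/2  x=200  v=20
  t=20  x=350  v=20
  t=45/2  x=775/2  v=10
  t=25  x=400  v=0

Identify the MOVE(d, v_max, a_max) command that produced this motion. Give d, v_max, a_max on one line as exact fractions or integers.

final state: t=25, x=400, v=0 → d = 400
a_max = (2−0)/(1/2−0) = 4
max v = 20 over t∈[5,20] → v_max = 20
check: 20·(5+15) = 400 ✓

d=400 v_max=20 a_max=4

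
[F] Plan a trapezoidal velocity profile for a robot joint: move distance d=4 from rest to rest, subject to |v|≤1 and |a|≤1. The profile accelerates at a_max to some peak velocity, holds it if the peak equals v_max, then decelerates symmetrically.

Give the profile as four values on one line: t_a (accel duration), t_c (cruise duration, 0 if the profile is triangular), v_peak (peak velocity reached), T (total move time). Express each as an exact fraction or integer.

t_a=1 t_c=3 v_peak=1 T=5

v_max²/a_max = 1²/1 = 1
4 ≥ 1 → trapezoidal
t_a = 1/1 = 1; v_peak = 1
d_cruise = 4 − 1 = 3; t_c = 3/1 = 3
T = 2·1 + 3 = 5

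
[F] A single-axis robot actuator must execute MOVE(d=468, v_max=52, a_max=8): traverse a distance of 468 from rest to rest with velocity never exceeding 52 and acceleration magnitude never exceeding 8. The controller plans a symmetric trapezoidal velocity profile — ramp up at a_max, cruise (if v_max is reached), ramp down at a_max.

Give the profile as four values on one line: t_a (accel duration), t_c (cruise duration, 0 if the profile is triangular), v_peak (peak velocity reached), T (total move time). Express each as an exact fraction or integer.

t_a=13/2 t_c=5/2 v_peak=52 T=31/2

v_max²/a_max = 52²/8 = 338
468 ≥ 338 ⇒ cruise phase
t_a = 52/8 = 13/2; v_peak = 52
d_cruise = 468 − 338 = 130; t_c = 130/52 = 5/2
T = 2·13/2 + 5/2 = 31/2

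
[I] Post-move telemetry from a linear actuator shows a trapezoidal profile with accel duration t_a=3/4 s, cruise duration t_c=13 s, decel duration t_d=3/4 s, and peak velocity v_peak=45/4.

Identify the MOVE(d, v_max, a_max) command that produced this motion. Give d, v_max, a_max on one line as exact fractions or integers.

a_max = (45/4)/(3/4) = 15
d_a = ½·45/4·3/4 = 135/32; d_c = 45/4·13 = 585/4
d = 2·135/32 + 585/4 = 2475/16
t_c = 13 > 0 ⇒ limit active, v_max = 45/4

d=2475/16 v_max=45/4 a_max=15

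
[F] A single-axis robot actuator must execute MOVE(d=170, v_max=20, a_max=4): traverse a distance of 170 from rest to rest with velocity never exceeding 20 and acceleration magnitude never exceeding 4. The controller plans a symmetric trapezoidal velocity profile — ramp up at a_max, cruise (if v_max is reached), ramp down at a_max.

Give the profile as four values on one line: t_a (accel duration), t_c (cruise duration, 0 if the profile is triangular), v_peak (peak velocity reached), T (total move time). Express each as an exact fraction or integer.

vₘ²/aₘ = 20²/4 = 100
170 ≥ 100 ⇒ cruise phase
t_a = 20/4 = 5; v_peak = 20
d_cruise = 170 − 100 = 70; t_c = 70/20 = 7/2
T = 2·5 + 7/2 = 27/2

t_a=5 t_c=7/2 v_peak=20 T=27/2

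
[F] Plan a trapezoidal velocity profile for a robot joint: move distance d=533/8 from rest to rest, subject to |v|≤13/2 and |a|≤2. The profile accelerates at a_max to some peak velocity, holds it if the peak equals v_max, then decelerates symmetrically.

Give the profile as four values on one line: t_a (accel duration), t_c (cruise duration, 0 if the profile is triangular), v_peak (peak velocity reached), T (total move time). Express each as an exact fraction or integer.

t_a=13/4 t_c=7 v_peak=13/2 T=27/2

v_max²/a_max = (13/2)²/2 = 169/8
533/8 ≥ 169/8 → trapezoidal
t_a = (13/2)/2 = 13/4; v_peak = 13/2
d_cruise = 533/8 − 169/8 = 91/2; t_c = (91/2)/(13/2) = 7
T = 2·13/4 + 7 = 27/2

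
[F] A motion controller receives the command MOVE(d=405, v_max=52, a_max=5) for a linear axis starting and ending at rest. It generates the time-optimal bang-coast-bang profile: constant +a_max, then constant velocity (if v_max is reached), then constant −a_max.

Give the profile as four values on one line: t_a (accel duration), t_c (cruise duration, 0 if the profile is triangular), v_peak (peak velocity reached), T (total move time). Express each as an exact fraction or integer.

(v_max)²/a_max = 52²/5 = 2704/5
405 < 2704/5 so t_c = 0
v_peak = √(405·5) = √2025 = 45
t_a = 45/5 = 9; t_c = 0
T = 2·9 = 18

t_a=9 t_c=0 v_peak=45 T=18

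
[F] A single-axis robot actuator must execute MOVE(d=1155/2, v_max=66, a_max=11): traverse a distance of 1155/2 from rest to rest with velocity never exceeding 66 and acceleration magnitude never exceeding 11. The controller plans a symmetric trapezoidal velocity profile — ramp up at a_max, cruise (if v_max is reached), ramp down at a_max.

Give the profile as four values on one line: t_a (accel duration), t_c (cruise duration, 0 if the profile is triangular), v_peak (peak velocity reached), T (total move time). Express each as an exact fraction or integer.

vₘ²/aₘ = 66²/11 = 396
1155/2 ≥ 396 ⇒ cruise phase
t_a = 66/11 = 6; v_peak = 66
d_cruise = 1155/2 − 396 = 363/2; t_c = (363/2)/66 = 11/4
T = 2·6 + 11/4 = 59/4

t_a=6 t_c=11/4 v_peak=66 T=59/4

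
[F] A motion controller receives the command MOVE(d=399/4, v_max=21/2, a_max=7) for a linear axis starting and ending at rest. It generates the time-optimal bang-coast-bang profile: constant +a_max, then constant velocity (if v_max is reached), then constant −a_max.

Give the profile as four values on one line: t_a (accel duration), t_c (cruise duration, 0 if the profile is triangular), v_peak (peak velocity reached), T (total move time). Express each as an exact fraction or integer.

t_a=3/2 t_c=8 v_peak=21/2 T=11

(v_max)²/a_max = (21/2)²/7 = 63/4
399/4 ≥ 63/4 → trapezoidal
t_a = (21/2)/7 = 3/2; v_peak = 21/2
d_cruise = 399/4 − 63/4 = 84; t_c = 84/(21/2) = 8
T = 2·3/2 + 8 = 11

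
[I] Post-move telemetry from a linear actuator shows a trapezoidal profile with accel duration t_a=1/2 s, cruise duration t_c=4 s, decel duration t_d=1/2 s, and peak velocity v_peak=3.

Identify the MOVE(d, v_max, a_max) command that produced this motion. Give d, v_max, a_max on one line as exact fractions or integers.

a_max = 3/(1/2) = 6
d_a = ½·3·1/2 = 3/4; d_c = 3·4 = 12
d = 2·3/4 + 12 = 27/2
t_c = 4 > 0 so v_max = 3

d=27/2 v_max=3 a_max=6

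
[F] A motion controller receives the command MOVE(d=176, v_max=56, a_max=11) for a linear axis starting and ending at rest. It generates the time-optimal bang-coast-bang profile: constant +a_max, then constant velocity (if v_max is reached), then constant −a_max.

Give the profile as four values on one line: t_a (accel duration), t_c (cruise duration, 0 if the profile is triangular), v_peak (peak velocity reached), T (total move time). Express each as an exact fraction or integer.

(v_max)²/a_max = 56²/11 = 3136/11
176 < 3136/11 ⇒ no cruise
v_peak = √(176·11) = √1936 = 44
t_a = 44/11 = 4; t_c = 0
T = 2·4 = 8

t_a=4 t_c=0 v_peak=44 T=8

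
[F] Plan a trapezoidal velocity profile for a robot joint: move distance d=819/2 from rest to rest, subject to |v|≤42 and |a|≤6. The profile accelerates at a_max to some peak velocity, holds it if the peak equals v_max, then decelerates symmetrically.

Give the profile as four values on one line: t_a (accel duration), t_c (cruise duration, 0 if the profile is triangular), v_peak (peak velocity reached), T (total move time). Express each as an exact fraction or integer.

t_a=7 t_c=11/4 v_peak=42 T=67/4

v_max²/a_max = 42²/6 = 294
819/2 ≥ 294 → trapezoidal
t_a = 42/6 = 7; v_peak = 42
d_cruise = 819/2 − 294 = 231/2; t_c = (231/2)/42 = 11/4
T = 2·7 + 11/4 = 67/4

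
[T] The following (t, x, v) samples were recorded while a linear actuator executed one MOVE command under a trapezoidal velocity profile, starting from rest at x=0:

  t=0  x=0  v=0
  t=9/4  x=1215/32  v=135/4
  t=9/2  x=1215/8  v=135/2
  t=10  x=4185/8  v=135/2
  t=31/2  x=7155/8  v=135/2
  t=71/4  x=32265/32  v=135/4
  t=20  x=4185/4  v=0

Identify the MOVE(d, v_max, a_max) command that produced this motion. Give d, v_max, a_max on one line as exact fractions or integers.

final state: t=20, x=4185/4, v=0 → d = 4185/4
a_max = (135/4−0)/(9/4−0) = 15
max v = 135/2 over t∈[9/2,31/2] → v_max = 135/2
check: 135/2·(9/2+11) = 4185/4 ✓

d=4185/4 v_max=135/2 a_max=15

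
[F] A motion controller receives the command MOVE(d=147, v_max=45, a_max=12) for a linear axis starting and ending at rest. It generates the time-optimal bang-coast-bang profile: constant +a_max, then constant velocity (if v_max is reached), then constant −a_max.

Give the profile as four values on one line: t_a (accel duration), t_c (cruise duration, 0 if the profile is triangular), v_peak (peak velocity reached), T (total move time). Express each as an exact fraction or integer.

v_max²/a_max = 45²/12 = 675/4
147 < 675/4 ⇒ no cruise
v_peak = √(147·12) = √1764 = 42
t_a = 42/12 = 7/2; t_c = 0
T = 2·7/2 = 7

t_a=7/2 t_c=0 v_peak=42 T=7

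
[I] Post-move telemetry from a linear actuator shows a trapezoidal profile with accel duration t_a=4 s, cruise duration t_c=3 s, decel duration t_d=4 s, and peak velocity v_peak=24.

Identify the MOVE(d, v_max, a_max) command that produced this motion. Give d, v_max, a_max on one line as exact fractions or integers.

d=168 v_max=24 a_max=6

a_max = 24/4 = 6
d_a = ½·24·4 = 48; d_c = 24·3 = 72
d = 2·48 + 72 = 168
t_c = 3 > 0 so v_max = 24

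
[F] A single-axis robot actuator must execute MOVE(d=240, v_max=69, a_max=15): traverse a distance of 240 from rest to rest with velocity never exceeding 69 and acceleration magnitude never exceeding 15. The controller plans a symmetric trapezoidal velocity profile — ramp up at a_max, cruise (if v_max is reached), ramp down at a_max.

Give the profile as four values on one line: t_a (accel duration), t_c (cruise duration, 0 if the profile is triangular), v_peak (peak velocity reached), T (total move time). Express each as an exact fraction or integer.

t_a=4 t_c=0 v_peak=60 T=8

v_max²/a_max = 69²/15 = 1587/5
240 < 1587/5 so t_c = 0
v_peak = √(240·15) = √3600 = 60
t_a = 60/15 = 4; t_c = 0
T = 2·4 = 8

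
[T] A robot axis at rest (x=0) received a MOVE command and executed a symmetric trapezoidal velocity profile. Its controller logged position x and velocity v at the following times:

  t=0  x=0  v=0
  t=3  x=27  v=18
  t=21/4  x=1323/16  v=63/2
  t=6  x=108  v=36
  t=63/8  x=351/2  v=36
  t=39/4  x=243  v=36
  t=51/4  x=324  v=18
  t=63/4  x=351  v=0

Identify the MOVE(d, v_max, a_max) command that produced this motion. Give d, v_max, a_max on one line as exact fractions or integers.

final state: t=63/4, x=351, v=0 → d = 351
a_max = (18−0)/(3−0) = 6
max v = 36 over t∈[6,39/4] → v_max = 36
check: 36·(6+15/4) = 351 ✓

d=351 v_max=36 a_max=6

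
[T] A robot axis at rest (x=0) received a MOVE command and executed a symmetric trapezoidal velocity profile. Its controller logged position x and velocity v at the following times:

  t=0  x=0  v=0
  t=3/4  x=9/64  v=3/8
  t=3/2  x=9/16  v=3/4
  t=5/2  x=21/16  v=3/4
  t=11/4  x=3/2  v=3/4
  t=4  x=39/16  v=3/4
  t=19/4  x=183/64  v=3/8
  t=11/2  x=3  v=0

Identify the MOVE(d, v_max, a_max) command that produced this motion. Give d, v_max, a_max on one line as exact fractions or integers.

d=3 v_max=3/4 a_max=1/2

final state: t=11/2, x=3, v=0 → d = 3
a_max = (3/8−0)/(3/4−0) = 1/2
max v = 3/4 over t∈[3/2,4] → v_max = 3/4
check: 3/4·(3/2+5/2) = 3 ✓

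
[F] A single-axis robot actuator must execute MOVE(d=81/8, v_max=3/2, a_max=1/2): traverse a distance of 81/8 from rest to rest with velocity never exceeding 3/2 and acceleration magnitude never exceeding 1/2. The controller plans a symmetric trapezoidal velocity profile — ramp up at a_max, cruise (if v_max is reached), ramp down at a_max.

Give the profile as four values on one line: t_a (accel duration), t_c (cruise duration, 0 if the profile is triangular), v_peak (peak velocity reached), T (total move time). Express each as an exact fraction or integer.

(v_max)²/a_max = (3/2)²/(1/2) = 9/2
81/8 ≥ 9/2 → trapezoidal
t_a = (3/2)/(1/2) = 3; v_peak = 3/2
d_cruise = 81/8 − 9/2 = 45/8; t_c = (45/8)/(3/2) = 15/4
T = 2·3 + 15/4 = 39/4

t_a=3 t_c=15/4 v_peak=3/2 T=39/4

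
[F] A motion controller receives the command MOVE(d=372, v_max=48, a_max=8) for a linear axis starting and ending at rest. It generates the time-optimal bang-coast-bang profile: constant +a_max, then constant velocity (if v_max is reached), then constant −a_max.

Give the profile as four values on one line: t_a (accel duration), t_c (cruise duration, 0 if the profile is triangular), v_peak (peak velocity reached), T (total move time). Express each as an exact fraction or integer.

t_a=6 t_c=7/4 v_peak=48 T=55/4

vₘ²/aₘ = 48²/8 = 288
372 ≥ 288 → trapezoidal
t_a = 48/8 = 6; v_peak = 48
d_cruise = 372 − 288 = 84; t_c = 84/48 = 7/4
T = 2·6 + 7/4 = 55/4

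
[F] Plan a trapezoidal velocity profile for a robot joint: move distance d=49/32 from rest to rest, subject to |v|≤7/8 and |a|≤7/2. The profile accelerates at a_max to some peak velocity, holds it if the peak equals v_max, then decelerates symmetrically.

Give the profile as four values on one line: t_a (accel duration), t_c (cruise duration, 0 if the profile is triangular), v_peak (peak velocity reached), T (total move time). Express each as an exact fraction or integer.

t_a=1/4 t_c=3/2 v_peak=7/8 T=2

v_max²/a_max = (7/8)²/(7/2) = 7/32
49/32 ≥ 7/32 so v_max reached
t_a = (7/8)/(7/2) = 1/4; v_peak = 7/8
d_cruise = 49/32 − 7/32 = 21/16; t_c = (21/16)/(7/8) = 3/2
T = 2·1/4 + 3/2 = 2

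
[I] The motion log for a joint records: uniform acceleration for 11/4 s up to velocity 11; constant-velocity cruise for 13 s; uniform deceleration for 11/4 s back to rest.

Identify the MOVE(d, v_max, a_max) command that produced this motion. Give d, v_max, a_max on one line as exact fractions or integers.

a_max = 11/(11/4) = 4
d_a = ½·11·11/4 = 121/8; d_c = 11·13 = 143
d = 2·121/8 + 143 = 693/4
t_c = 13 > 0 → v_max = v_peak = 11

d=693/4 v_max=11 a_max=4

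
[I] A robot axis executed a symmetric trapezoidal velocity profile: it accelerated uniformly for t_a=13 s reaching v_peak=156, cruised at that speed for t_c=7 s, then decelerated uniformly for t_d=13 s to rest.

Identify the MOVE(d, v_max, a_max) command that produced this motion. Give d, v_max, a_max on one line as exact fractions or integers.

a_max = 156/13 = 12
d_a = ½·156·13 = 1014; d_c = 156·7 = 1092
d = 2·1014 + 1092 = 3120
t_c = 7 > 0 ⇒ limit active, v_max = 156

d=3120 v_max=156 a_max=12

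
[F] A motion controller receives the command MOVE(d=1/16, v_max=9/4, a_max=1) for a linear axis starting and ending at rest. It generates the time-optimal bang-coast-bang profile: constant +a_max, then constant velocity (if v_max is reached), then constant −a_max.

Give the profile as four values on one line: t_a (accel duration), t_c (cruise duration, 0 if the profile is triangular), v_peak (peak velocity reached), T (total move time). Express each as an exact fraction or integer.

t_a=1/4 t_c=0 v_peak=1/4 T=1/2

vₘ²/aₘ = (9/4)²/1 = 81/16
1/16 < 81/16 ⇒ no cruise
v_peak = √(1/16·1) = √(1/16) = 1/4
t_a = (1/4)/1 = 1/4; t_c = 0
T = 2·1/4 = 1/2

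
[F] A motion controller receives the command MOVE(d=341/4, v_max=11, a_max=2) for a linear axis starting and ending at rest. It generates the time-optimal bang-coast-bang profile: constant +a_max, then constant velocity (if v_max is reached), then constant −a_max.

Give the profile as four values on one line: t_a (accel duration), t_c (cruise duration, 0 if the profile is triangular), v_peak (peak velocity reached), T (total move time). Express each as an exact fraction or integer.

(v_max)²/a_max = 11²/2 = 121/2
341/4 ≥ 121/2 so v_max reached
t_a = 11/2; v_peak = 11
d_cruise = 341/4 − 121/2 = 99/4; t_c = (99/4)/11 = 9/4
T = 2·11/2 + 9/4 = 53/4

t_a=11/2 t_c=9/4 v_peak=11 T=53/4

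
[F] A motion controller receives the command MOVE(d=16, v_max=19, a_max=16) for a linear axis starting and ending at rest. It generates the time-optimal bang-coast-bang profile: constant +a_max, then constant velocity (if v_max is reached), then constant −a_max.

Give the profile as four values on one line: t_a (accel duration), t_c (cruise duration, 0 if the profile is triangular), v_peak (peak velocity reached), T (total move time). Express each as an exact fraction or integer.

t_a=1 t_c=0 v_peak=16 T=2

(v_max)²/a_max = 19²/16 = 361/16
16 < 361/16 so t_c = 0
v_peak = √(16·16) = √256 = 16
t_a = 16/16 = 1; t_c = 0
T = 2·1 = 2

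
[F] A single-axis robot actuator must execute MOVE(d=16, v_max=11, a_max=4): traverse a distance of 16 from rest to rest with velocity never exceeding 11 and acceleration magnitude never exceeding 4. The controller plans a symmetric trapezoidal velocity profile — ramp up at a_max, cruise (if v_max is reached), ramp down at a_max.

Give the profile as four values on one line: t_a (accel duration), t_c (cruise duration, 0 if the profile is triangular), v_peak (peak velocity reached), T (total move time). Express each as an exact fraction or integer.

t_a=2 t_c=0 v_peak=8 T=4

v_max²/a_max = 11²/4 = 121/4
16 < 121/4 → triangular
v_peak = √(16·4) = √64 = 8
t_a = 8/4 = 2; t_c = 0
T = 2·2 = 4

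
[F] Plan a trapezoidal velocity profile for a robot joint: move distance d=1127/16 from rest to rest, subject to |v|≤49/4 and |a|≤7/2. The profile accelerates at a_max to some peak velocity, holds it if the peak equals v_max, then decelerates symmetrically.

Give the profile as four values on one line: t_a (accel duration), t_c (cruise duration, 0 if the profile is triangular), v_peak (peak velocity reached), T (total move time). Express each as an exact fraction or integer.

(v_max)²/a_max = (49/4)²/(7/2) = 343/8
1127/16 ≥ 343/8 → trapezoidal
t_a = (49/4)/(7/2) = 7/2; v_peak = 49/4
d_cruise = 1127/16 − 343/8 = 441/16; t_c = (441/16)/(49/4) = 9/4
T = 2·7/2 + 9/4 = 37/4

t_a=7/2 t_c=9/4 v_peak=49/4 T=37/4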